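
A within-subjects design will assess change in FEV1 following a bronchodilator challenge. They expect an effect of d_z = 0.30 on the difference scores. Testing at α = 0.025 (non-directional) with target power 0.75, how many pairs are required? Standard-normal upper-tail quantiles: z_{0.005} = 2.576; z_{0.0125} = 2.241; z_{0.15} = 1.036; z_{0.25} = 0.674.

For a paired (one-sample on differences) test: n = ((z_{α/2} + z_β) / d)².
z_{α/2} + z_β = 2.241 + 0.674 = 2.915.
n = (2.915 / 0.30)² = 9.717² = 94.41.
Round up.

n = 95 pairs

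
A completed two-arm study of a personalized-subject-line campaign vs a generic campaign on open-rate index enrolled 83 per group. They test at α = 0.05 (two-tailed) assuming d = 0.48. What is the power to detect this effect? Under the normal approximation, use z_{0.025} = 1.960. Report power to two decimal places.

power ≈ 0.87

For two equal groups, power = Φ(d·√(n/2) − z_{α/2}).
d·√(n/2) = 0.48 × √(83/2) = 0.48 × 6.442 = 3.092.
z_β = 3.092 − 1.960 = 1.132.
Power = Φ(1.132) = 0.871.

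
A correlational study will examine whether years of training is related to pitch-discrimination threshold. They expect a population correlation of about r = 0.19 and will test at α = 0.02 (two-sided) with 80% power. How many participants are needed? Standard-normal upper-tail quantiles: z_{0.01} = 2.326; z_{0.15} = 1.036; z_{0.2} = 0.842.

n = 275

Fisher's z: C = ½·ln((1+r)/(1−r)) = ½·ln(1.4691) = 0.1923.
n = ((z_{α/2} + z_β)/C)² + 3.
(2.326 + 0.842) / 0.1923 = 3.168 / 0.1923 = 16.474.
n = 16.474² + 3 = 271.40 + 3 = 274.4.
Round up.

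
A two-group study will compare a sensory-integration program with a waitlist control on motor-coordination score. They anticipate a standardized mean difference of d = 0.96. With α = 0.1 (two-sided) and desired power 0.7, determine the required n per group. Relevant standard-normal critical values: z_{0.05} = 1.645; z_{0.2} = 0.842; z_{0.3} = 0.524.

For two independent groups with equal n: n = 2·((z_{α/2} + z_β) / d)².
z_{α/2} + z_β = 1.645 + 0.524 = 2.169.
n = 2 × (2.169 / 0.96)² = 2 × 2.259² = 2 × 5.10 = 10.2.
Round up to the next whole participant.

n = 11 per group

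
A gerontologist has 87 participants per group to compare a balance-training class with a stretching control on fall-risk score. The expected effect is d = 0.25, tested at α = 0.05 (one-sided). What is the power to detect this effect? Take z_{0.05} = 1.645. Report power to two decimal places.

For two equal groups, power = Φ(d·√(n/2) − z_{α}).
d·√(n/2) = 0.25 × √(87/2) = 0.25 × 6.595 = 1.649.
z_β = 1.649 − 1.645 = 0.004.
Power = Φ(0.004) = 0.502.

power ≈ 0.50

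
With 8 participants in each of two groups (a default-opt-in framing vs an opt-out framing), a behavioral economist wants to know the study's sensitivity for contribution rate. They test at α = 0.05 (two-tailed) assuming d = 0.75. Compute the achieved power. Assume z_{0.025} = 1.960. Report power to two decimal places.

For two equal groups, power = Φ(d·√(n/2) − z_{α/2}).
d·√(n/2) = 0.75 × √(8/2) = 0.75 × 2.000 = 1.500.
z_β = 1.500 − 1.960 = -0.460.
Power = Φ(-0.460) = 0.323.

power ≈ 0.32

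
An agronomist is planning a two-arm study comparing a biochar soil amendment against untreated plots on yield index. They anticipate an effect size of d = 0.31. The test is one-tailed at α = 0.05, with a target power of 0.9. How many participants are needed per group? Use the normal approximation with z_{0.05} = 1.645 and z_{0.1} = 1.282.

For two independent groups with equal n: n = 2·((z_{α} + z_β) / d)².
z_{α} + z_β = 1.645 + 1.282 = 2.927.
n = 2 × (2.927 / 0.31)² = 2 × 9.442² = 2 × 89.15 = 178.3.
Round up to the next whole participant.

n = 179 per group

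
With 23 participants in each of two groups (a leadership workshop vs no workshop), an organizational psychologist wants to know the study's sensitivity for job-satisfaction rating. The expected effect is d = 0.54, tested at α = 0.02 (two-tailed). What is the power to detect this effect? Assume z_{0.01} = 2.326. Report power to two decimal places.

power ≈ 0.31

For two equal groups, power = Φ(d·√(n/2) − z_{α/2}).
d·√(n/2) = 0.54 × √(23/2) = 0.54 × 3.391 = 1.831.
z_β = 1.831 − 2.326 = -0.495.
Power = Φ(-0.495) = 0.310.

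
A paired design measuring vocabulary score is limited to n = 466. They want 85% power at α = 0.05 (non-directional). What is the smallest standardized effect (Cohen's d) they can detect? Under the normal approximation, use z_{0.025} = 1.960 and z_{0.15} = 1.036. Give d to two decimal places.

For a single sample (or paired design) of n = 466: d_min = (z_{α/2} + z_β)/√n.
z-sum = 1.960 + 1.036 = 2.996.
d_min = 2.996 / √466 = 2.996 / 21.587 = 0.139.

d_min ≈ 0.14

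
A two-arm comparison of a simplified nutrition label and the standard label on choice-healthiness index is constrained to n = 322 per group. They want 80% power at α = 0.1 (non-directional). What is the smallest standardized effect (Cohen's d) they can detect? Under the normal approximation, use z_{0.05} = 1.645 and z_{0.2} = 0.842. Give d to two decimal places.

For two independent groups of n = 322 each: d_min = (z_{α/2} + z_β)·√(2/n).
z-sum = 1.645 + 0.842 = 2.487.
d_min = 2.487 × √(2/322) = 2.487 × 0.0788 = 0.196.

d_min ≈ 0.20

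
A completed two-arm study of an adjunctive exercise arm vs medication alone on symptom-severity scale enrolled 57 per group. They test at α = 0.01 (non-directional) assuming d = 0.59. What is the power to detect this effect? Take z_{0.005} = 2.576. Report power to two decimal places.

power ≈ 0.72

For two equal groups, power = Φ(d·√(n/2) − z_{α/2}).
d·√(n/2) = 0.59 × √(57/2) = 0.59 × 5.339 = 3.150.
z_β = 3.150 − 2.576 = 0.574.
Power = Φ(0.574) = 0.717.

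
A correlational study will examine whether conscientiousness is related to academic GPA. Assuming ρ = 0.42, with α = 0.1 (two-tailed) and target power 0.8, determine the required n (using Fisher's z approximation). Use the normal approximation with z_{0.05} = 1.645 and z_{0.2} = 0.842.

n = 34

Fisher's z: C = ½·ln((1+r)/(1−r)) = ½·ln(2.4483) = 0.4477.
n = ((z_{α/2} + z_β)/C)² + 3.
(1.645 + 0.842) / 0.4477 = 2.487 / 0.4477 = 5.555.
n = 5.555² + 3 = 30.86 + 3 = 33.9.
Round up.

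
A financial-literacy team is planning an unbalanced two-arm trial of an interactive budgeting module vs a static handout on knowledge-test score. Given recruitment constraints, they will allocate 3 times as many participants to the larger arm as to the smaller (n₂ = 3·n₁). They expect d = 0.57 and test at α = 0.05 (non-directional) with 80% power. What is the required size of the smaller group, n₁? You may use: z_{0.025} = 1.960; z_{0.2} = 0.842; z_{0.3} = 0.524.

n₁ = 33

With allocation ratio k = n₂/n₁ = 3, Var(x̄₁−x̄₂) = σ²(1/n₁ + 1/(k·n₁)) = σ²·(k+1)/(k·n₁).
So n₁ = (1 + 1/k)·((z_{α/2} + z_β)/d)² = 1.333 × (2.802/0.57)².
n₁ = 1.333 × 24.16 = 32.2.
Round up: n₁ = 33, giving n₂ = 3 × 33 = 99.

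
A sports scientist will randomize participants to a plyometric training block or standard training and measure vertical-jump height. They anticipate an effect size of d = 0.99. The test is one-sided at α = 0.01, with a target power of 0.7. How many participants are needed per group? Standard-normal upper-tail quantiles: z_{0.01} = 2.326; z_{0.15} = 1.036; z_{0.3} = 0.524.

For two independent groups with equal n: n = 2·((z_{α} + z_β) / d)².
z_{α} + z_β = 2.326 + 0.524 = 2.850.
n = 2 × (2.850 / 0.99)² = 2 × 2.879² = 2 × 8.29 = 16.6.
Round up to the next whole participant.

n = 17 per group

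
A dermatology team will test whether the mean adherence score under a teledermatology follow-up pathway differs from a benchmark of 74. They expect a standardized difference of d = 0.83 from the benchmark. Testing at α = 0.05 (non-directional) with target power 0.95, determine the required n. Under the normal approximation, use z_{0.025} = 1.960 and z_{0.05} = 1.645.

For a one-sample test: n = ((z_{α/2} + z_β) / d)².
z_{α/2} + z_β = 1.960 + 1.645 = 3.605.
n = (3.605 / 0.83)² = 4.343² = 18.86.
Round up.

n = 19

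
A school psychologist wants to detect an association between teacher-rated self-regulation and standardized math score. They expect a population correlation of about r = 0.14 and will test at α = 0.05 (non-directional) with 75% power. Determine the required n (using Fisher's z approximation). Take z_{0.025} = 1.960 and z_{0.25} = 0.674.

Fisher's z: C = ½·ln((1+r)/(1−r)) = ½·ln(1.3256) = 0.1409.
n = ((z_{α/2} + z_β)/C)² + 3.
(1.960 + 0.674) / 0.1409 = 2.634 / 0.1409 = 18.694.
n = 18.694² + 3 = 349.47 + 3 = 352.5.
Round up.

n = 353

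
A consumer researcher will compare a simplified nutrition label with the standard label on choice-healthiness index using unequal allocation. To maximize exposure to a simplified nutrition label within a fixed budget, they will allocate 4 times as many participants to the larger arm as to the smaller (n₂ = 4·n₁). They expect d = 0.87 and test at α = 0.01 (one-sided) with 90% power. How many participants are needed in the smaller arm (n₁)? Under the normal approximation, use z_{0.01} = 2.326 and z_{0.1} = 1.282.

With allocation ratio k = n₂/n₁ = 4, Var(x̄₁−x̄₂) = σ²(1/n₁ + 1/(k·n₁)) = σ²·(k+1)/(k·n₁).
So n₁ = (1 + 1/k)·((z_{α} + z_β)/d)² = 1.250 × (3.608/0.87)².
n₁ = 1.250 × 17.20 = 21.5.
Round up: n₁ = 22, giving n₂ = 4 × 22 = 88.

n₁ = 22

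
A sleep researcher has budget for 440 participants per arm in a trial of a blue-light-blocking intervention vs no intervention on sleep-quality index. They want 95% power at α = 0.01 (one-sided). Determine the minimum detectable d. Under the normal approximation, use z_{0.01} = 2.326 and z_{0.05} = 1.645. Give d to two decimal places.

For two independent groups of n = 440 each: d_min = (z_{α} + z_β)·√(2/n).
z-sum = 2.326 + 1.645 = 3.971.
d_min = 3.971 × √(2/440) = 3.971 × 0.0674 = 0.268.

d_min ≈ 0.27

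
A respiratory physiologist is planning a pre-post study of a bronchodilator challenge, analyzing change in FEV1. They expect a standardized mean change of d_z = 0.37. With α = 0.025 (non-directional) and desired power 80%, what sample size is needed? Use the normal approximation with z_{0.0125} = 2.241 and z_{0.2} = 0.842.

For a paired (one-sample on differences) test: n = ((z_{α/2} + z_β) / d)².
z_{α/2} + z_β = 2.241 + 0.842 = 3.083.
n = (3.083 / 0.37)² = 8.332² = 69.43.
Round up.

n = 70 pairs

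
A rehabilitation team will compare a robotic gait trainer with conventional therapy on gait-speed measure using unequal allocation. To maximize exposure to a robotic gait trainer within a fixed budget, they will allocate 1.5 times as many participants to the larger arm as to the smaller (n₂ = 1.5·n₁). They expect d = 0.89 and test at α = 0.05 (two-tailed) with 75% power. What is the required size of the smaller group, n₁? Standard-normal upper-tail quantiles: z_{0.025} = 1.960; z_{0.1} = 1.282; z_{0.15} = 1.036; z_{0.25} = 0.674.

n₁ = 15

With allocation ratio k = n₂/n₁ = 1.5, Var(x̄₁−x̄₂) = σ²(1/n₁ + 1/(k·n₁)) = σ²·(k+1)/(k·n₁).
So n₁ = (1 + 1/k)·((z_{α/2} + z_β)/d)² = 1.667 × (2.634/0.89)².
n₁ = 1.667 × 8.76 = 14.6.
Round up: n₁ = 15, giving n₂ = ⌈1.5 × 15⌉ = ⌈22.5⌉ = 23.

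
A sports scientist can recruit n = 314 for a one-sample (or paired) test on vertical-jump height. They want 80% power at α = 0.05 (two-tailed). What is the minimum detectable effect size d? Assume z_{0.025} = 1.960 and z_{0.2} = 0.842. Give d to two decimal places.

d_min ≈ 0.16

For a single sample (or paired design) of n = 314: d_min = (z_{α/2} + z_β)/√n.
z-sum = 1.960 + 0.842 = 2.802.
d_min = 2.802 / √314 = 2.802 / 17.720 = 0.158.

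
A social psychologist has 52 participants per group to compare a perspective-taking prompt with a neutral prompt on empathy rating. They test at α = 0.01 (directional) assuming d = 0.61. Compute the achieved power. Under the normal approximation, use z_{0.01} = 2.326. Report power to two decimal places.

For two equal groups, power = Φ(d·√(n/2) − z_{α}).
d·√(n/2) = 0.61 × √(52/2) = 0.61 × 5.099 = 3.110.
z_β = 3.110 − 2.326 = 0.784.
Power = Φ(0.784) = 0.784.

power ≈ 0.78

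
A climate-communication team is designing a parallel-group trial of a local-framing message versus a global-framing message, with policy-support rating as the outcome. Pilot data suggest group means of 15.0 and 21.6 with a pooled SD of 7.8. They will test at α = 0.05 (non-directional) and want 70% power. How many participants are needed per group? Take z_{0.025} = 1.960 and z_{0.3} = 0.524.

n = 18 per group

Cohen's d = |M₁ − M₂| / SD_pooled = |15.0 − 21.6| / 7.8 = 6.6 / 7.8 = 0.846.
For two independent groups with equal n: n = 2·((z_{α/2} + z_β) / d)².
z_{α/2} + z_β = 1.960 + 0.524 = 2.484.
n = 2 × (2.484 / 0.846)² = 2 × 2.936² = 2 × 8.62 = 17.2.
Round up to the next whole participant.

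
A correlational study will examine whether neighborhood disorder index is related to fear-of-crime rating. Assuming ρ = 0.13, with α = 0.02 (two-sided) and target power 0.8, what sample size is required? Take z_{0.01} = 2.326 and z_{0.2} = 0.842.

Fisher's z: C = ½·ln((1+r)/(1−r)) = ½·ln(1.2989) = 0.1307.
n = ((z_{α/2} + z_β)/C)² + 3.
(2.326 + 0.842) / 0.1307 = 3.168 / 0.1307 = 24.239.
n = 24.239² + 3 = 587.52 + 3 = 590.5.
Round up.

n = 591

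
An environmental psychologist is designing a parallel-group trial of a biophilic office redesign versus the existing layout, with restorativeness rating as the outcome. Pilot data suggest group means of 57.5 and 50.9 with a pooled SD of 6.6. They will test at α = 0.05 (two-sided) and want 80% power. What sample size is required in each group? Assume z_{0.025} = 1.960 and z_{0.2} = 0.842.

n = 16 per group

Cohen's d = |M₁ − M₂| / SD_pooled = |57.5 − 50.9| / 6.6 = 6.6 / 6.6 = 1.000.
For two independent groups with equal n: n = 2·((z_{α/2} + z_β) / d)².
z_{α/2} + z_β = 1.960 + 0.842 = 2.802.
n = 2 × (2.802 / 1.000)² = 2 × 2.802² = 2 × 7.85 = 15.7.
Round up to the next whole participant.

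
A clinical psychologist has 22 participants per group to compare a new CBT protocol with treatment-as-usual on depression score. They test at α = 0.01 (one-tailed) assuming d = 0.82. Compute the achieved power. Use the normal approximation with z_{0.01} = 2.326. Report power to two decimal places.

For two equal groups, power = Φ(d·√(n/2) − z_{α}).
d·√(n/2) = 0.82 × √(22/2) = 0.82 × 3.317 = 2.720.
z_β = 2.720 − 2.326 = 0.394.
Power = Φ(0.394) = 0.653.

power ≈ 0.65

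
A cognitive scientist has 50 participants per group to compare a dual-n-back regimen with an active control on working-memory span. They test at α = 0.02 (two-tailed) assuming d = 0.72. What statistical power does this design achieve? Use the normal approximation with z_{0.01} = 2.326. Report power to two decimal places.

power ≈ 0.90

For two equal groups, power = Φ(d·√(n/2) − z_{α/2}).
d·√(n/2) = 0.72 × √(50/2) = 0.72 × 5.000 = 3.600.
z_β = 3.600 − 2.326 = 1.274.
Power = Φ(1.274) = 0.899.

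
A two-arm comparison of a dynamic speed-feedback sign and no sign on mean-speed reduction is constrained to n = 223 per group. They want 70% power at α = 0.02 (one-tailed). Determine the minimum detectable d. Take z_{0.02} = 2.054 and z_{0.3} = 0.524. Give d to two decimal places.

d_min ≈ 0.24

For two independent groups of n = 223 each: d_min = (z_{α} + z_β)·√(2/n).
z-sum = 2.054 + 0.524 = 2.578.
d_min = 2.578 × √(2/223) = 2.578 × 0.0947 = 0.244.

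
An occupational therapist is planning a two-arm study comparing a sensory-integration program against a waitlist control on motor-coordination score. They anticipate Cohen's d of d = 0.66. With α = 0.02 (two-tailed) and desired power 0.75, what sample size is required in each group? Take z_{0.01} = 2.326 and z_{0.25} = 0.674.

For two independent groups with equal n: n = 2·((z_{α/2} + z_β) / d)².
z_{α/2} + z_β = 2.326 + 0.674 = 3.000.
n = 2 × (3.000 / 0.66)² = 2 × 4.545² = 2 × 20.66 = 41.3.
Round up to the next whole participant.

n = 42 per group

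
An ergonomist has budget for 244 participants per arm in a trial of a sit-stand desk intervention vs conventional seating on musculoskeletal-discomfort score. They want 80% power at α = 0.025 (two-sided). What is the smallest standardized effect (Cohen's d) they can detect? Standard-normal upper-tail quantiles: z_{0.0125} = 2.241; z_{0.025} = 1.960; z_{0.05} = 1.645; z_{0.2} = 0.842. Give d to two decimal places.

d_min ≈ 0.28

For two independent groups of n = 244 each: d_min = (z_{α/2} + z_β)·√(2/n).
z-sum = 2.241 + 0.842 = 3.083.
d_min = 3.083 × √(2/244) = 3.083 × 0.0905 = 0.279.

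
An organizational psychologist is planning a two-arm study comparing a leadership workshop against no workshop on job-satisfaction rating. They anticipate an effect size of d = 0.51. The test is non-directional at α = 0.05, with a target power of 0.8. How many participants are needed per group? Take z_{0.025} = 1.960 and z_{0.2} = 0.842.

For two independent groups with equal n: n = 2·((z_{α/2} + z_β) / d)².
z_{α/2} + z_β = 1.960 + 0.842 = 2.802.
n = 2 × (2.802 / 0.51)² = 2 × 5.494² = 2 × 30.19 = 60.4.
Round up to the next whole participant.

n = 61 per group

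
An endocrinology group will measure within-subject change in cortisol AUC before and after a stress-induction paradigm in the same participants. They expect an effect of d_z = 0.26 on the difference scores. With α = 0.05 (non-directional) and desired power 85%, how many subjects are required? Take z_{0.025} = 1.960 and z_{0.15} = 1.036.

For a paired (one-sample on differences) test: n = ((z_{α/2} + z_β) / d)².
z_{α/2} + z_β = 1.960 + 1.036 = 2.996.
n = (2.996 / 0.26)² = 11.523² = 132.78.
Round up.

n = 133 pairs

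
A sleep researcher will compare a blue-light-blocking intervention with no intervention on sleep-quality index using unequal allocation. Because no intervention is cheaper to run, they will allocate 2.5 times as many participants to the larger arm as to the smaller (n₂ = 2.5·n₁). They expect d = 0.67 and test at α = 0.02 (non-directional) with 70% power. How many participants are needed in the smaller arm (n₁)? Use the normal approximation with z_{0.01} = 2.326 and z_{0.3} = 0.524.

With allocation ratio k = n₂/n₁ = 2.5, Var(x̄₁−x̄₂) = σ²(1/n₁ + 1/(k·n₁)) = σ²·(k+1)/(k·n₁).
So n₁ = (1 + 1/k)·((z_{α/2} + z_β)/d)² = 1.400 × (2.850/0.67)².
n₁ = 1.400 × 18.09 = 25.3.
Round up: n₁ = 26, giving n₂ = 2.5 × 26 = 65.

n₁ = 26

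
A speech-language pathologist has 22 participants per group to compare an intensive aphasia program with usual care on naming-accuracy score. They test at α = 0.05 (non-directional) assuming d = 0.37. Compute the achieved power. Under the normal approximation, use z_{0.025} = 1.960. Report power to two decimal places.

For two equal groups, power = Φ(d·√(n/2) − z_{α/2}).
d·√(n/2) = 0.37 × √(22/2) = 0.37 × 3.317 = 1.227.
z_β = 1.227 − 1.960 = -0.733.
Power = Φ(-0.733) = 0.232.

power ≈ 0.23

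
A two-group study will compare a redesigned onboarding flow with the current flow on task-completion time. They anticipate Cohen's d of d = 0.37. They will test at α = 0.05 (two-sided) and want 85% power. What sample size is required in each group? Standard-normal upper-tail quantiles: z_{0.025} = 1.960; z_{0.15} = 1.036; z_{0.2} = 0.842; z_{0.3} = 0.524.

For two independent groups with equal n: n = 2·((z_{α/2} + z_β) / d)².
z_{α/2} + z_β = 1.960 + 1.036 = 2.996.
n = 2 × (2.996 / 0.37)² = 2 × 8.097² = 2 × 65.57 = 131.1.
Round up to the next whole participant.

n = 132 per group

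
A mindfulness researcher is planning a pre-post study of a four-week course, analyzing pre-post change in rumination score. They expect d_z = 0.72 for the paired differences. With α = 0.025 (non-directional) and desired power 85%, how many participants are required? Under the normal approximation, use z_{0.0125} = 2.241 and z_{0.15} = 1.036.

For a paired (one-sample on differences) test: n = ((z_{α/2} + z_β) / d)².
z_{α/2} + z_β = 2.241 + 1.036 = 3.277.
n = (3.277 / 0.72)² = 4.551² = 20.72.
Round up.

n = 21 pairs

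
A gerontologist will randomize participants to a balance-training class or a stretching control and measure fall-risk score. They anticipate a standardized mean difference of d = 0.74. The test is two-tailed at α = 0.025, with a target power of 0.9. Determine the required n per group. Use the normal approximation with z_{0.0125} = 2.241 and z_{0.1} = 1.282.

For two independent groups with equal n: n = 2·((z_{α/2} + z_β) / d)².
z_{α/2} + z_β = 2.241 + 1.282 = 3.523.
n = 2 × (3.523 / 0.74)² = 2 × 4.761² = 2 × 22.67 = 45.3.
Round up to the next whole participant.

n = 46 per group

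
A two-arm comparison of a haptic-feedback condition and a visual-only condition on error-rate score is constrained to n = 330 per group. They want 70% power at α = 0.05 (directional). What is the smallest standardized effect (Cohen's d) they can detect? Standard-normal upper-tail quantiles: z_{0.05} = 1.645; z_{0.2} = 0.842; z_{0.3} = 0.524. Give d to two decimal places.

d_min ≈ 0.17

For two independent groups of n = 330 each: d_min = (z_{α} + z_β)·√(2/n).
z-sum = 1.645 + 0.524 = 2.169.
d_min = 2.169 × √(2/330) = 2.169 × 0.0778 = 0.169.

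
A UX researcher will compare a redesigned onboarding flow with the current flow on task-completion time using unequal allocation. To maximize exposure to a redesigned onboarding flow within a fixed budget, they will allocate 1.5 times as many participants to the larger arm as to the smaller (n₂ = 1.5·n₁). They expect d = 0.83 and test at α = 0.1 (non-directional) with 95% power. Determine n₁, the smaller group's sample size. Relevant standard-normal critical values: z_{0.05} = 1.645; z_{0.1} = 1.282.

With allocation ratio k = n₂/n₁ = 1.5, Var(x̄₁−x̄₂) = σ²(1/n₁ + 1/(k·n₁)) = σ²·(k+1)/(k·n₁).
So n₁ = (1 + 1/k)·((z_{α/2} + z_β)/d)² = 1.667 × (3.290/0.83)².
n₁ = 1.667 × 15.71 = 26.2.
Round up: n₁ = 27, giving n₂ = ⌈1.5 × 27⌉ = ⌈40.5⌉ = 41.

n₁ = 27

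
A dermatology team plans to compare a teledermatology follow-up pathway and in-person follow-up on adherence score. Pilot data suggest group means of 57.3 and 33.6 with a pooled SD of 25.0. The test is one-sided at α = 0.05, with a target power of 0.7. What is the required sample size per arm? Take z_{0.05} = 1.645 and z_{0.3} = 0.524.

Cohen's d = |M₁ − M₂| / SD_pooled = |57.3 − 33.6| / 25.0 = 23.7 / 25.0 = 0.948.
For two independent groups with equal n: n = 2·((z_{α} + z_β) / d)².
z_{α} + z_β = 1.645 + 0.524 = 2.169.
n = 2 × (2.169 / 0.948)² = 2 × 2.288² = 2 × 5.23 = 10.5.
Round up to the next whole participant.

n = 11 per group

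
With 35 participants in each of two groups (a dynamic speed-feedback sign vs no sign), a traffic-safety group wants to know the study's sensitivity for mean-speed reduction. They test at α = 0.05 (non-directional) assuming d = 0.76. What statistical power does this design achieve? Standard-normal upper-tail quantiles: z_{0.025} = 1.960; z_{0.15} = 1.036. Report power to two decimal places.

For two equal groups, power = Φ(d·√(n/2) − z_{α/2}).
d·√(n/2) = 0.76 × √(35/2) = 0.76 × 4.183 = 3.179.
z_β = 3.179 − 1.960 = 1.219.
Power = Φ(1.219) = 0.889.

power ≈ 0.89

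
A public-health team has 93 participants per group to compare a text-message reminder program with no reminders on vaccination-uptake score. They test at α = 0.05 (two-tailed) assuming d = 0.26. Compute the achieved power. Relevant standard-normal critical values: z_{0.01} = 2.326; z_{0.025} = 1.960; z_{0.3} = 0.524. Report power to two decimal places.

power ≈ 0.43

For two equal groups, power = Φ(d·√(n/2) − z_{α/2}).
d·√(n/2) = 0.26 × √(93/2) = 0.26 × 6.819 = 1.773.
z_β = 1.773 − 1.960 = -0.187.
Power = Φ(-0.187) = 0.426.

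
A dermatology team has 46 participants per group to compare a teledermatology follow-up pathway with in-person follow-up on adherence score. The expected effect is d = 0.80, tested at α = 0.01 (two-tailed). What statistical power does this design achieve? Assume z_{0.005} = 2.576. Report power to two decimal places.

For two equal groups, power = Φ(d·√(n/2) − z_{α/2}).
d·√(n/2) = 0.80 × √(46/2) = 0.80 × 4.796 = 3.837.
z_β = 3.837 − 2.576 = 1.261.
Power = Φ(1.261) = 0.896.

power ≈ 0.90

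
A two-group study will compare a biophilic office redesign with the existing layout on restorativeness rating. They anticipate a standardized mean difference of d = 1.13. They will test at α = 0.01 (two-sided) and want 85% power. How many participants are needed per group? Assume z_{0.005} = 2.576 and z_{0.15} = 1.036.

For two independent groups with equal n: n = 2·((z_{α/2} + z_β) / d)².
z_{α/2} + z_β = 2.576 + 1.036 = 3.612.
n = 2 × (3.612 / 1.13)² = 2 × 3.196² = 2 × 10.22 = 20.4.
Round up to the next whole participant.

n = 21 per group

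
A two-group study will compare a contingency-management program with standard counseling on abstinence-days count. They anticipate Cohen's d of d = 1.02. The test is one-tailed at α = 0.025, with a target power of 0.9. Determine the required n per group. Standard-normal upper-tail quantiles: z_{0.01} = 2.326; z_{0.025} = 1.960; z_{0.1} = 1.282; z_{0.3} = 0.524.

For two independent groups with equal n: n = 2·((z_{α} + z_β) / d)².
z_{α} + z_β = 1.960 + 1.282 = 3.242.
n = 2 × (3.242 / 1.02)² = 2 × 3.178² = 2 × 10.10 = 20.2.
Round up to the next whole participant.

n = 21 per group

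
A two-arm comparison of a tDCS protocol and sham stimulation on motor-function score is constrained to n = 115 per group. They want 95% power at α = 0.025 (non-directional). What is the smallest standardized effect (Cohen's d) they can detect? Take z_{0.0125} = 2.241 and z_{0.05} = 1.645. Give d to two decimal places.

For two independent groups of n = 115 each: d_min = (z_{α/2} + z_β)·√(2/n).
z-sum = 2.241 + 1.645 = 3.886.
d_min = 3.886 × √(2/115) = 3.886 × 0.1319 = 0.512.

d_min ≈ 0.51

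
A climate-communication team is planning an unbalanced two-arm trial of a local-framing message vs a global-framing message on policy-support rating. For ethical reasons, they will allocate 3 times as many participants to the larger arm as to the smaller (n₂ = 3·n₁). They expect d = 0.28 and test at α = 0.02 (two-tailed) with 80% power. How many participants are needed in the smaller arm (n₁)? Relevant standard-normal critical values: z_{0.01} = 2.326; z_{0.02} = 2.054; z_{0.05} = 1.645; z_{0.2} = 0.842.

n₁ = 171

With allocation ratio k = n₂/n₁ = 3, Var(x̄₁−x̄₂) = σ²(1/n₁ + 1/(k·n₁)) = σ²·(k+1)/(k·n₁).
So n₁ = (1 + 1/k)·((z_{α/2} + z_β)/d)² = 1.333 × (3.168/0.28)².
n₁ = 1.333 × 128.01 = 170.7.
Round up: n₁ = 171, giving n₂ = 3 × 171 = 513.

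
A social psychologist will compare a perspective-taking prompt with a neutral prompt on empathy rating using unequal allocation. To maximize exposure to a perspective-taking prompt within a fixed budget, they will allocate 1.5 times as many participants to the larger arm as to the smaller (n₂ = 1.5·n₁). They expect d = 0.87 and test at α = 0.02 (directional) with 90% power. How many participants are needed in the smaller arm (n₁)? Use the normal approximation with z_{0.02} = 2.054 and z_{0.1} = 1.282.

n₁ = 25

With allocation ratio k = n₂/n₁ = 1.5, Var(x̄₁−x̄₂) = σ²(1/n₁ + 1/(k·n₁)) = σ²·(k+1)/(k·n₁).
So n₁ = (1 + 1/k)·((z_{α} + z_β)/d)² = 1.667 × (3.336/0.87)².
n₁ = 1.667 × 14.70 = 24.5.
Round up: n₁ = 25, giving n₂ = ⌈1.5 × 25⌉ = ⌈37.5⌉ = 38.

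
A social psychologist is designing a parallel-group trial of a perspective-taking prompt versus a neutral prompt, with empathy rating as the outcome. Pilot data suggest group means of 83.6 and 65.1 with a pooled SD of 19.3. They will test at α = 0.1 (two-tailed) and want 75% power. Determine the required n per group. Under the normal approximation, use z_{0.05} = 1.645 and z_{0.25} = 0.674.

n = 12 per group

Cohen's d = |M₁ − M₂| / SD_pooled = |83.6 − 65.1| / 19.3 = 18.5 / 19.3 = 0.959.
For two independent groups with equal n: n = 2·((z_{α/2} + z_β) / d)².
z_{α/2} + z_β = 1.645 + 0.674 = 2.319.
n = 2 × (2.319 / 0.959)² = 2 × 2.418² = 2 × 5.85 = 11.7.
Round up to the next whole participant.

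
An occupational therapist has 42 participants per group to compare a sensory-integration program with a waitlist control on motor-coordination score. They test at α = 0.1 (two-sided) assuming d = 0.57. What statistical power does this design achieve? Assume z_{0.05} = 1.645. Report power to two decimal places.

For two equal groups, power = Φ(d·√(n/2) − z_{α/2}).
d·√(n/2) = 0.57 × √(42/2) = 0.57 × 4.583 = 2.612.
z_β = 2.612 − 1.645 = 0.967.
Power = Φ(0.967) = 0.833.

power ≈ 0.83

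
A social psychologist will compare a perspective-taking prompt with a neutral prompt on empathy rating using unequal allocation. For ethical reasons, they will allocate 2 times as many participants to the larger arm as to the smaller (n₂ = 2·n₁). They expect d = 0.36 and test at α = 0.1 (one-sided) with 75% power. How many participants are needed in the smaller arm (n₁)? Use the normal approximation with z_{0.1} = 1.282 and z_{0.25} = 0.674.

n₁ = 45

With allocation ratio k = n₂/n₁ = 2, Var(x̄₁−x̄₂) = σ²(1/n₁ + 1/(k·n₁)) = σ²·(k+1)/(k·n₁).
So n₁ = (1 + 1/k)·((z_{α} + z_β)/d)² = 1.500 × (1.956/0.36)².
n₁ = 1.500 × 29.52 = 44.3.
Round up: n₁ = 45, giving n₂ = 2 × 45 = 90.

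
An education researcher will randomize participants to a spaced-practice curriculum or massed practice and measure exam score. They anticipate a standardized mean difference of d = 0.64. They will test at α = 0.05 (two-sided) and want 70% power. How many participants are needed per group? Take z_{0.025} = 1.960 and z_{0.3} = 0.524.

n = 31 per group

For two independent groups with equal n: n = 2·((z_{α/2} + z_β) / d)².
z_{α/2} + z_β = 1.960 + 0.524 = 2.484.
n = 2 × (2.484 / 0.64)² = 2 × 3.881² = 2 × 15.06 = 30.1.
Round up to the next whole participant.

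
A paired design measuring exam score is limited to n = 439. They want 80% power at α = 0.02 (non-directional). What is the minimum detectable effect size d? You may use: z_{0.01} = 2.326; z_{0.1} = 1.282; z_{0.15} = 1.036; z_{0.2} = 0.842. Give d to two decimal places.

d_min ≈ 0.15

For a single sample (or paired design) of n = 439: d_min = (z_{α/2} + z_β)/√n.
z-sum = 2.326 + 0.842 = 3.168.
d_min = 3.168 / √439 = 3.168 / 20.952 = 0.151.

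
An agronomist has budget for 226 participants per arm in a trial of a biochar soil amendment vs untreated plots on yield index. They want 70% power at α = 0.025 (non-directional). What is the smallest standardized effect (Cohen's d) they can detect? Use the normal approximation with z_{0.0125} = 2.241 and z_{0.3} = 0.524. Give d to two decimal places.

d_min ≈ 0.26

For two independent groups of n = 226 each: d_min = (z_{α/2} + z_β)·√(2/n).
z-sum = 2.241 + 0.524 = 2.765.
d_min = 2.765 × √(2/226) = 2.765 × 0.0941 = 0.260.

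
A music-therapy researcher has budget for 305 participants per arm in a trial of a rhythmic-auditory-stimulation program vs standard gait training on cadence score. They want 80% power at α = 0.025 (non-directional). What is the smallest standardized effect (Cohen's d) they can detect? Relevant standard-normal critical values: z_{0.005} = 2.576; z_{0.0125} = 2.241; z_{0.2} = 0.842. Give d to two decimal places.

For two independent groups of n = 305 each: d_min = (z_{α/2} + z_β)·√(2/n).
z-sum = 2.241 + 0.842 = 3.083.
d_min = 3.083 × √(2/305) = 3.083 × 0.0810 = 0.250.

d_min ≈ 0.25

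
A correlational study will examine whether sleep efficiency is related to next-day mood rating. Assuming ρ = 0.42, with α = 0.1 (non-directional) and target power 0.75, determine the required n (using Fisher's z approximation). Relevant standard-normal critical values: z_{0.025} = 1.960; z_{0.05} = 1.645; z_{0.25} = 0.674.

n = 30

Fisher's z: C = ½·ln((1+r)/(1−r)) = ½·ln(2.4483) = 0.4477.
n = ((z_{α/2} + z_β)/C)² + 3.
(1.645 + 0.674) / 0.4477 = 2.319 / 0.4477 = 5.180.
n = 5.180² + 3 = 26.83 + 3 = 29.8.
Round up.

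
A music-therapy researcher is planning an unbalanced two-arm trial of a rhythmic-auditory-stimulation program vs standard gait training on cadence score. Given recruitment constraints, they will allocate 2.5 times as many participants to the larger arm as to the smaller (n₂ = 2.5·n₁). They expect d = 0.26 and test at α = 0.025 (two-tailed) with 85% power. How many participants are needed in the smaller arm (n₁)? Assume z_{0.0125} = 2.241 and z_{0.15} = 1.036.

With allocation ratio k = n₂/n₁ = 2.5, Var(x̄₁−x̄₂) = σ²(1/n₁ + 1/(k·n₁)) = σ²·(k+1)/(k·n₁).
So n₁ = (1 + 1/k)·((z_{α/2} + z_β)/d)² = 1.400 × (3.277/0.26)².
n₁ = 1.400 × 158.86 = 222.4.
Round up: n₁ = 223, giving n₂ = ⌈2.5 × 223⌉ = ⌈557.5⌉ = 558.

n₁ = 223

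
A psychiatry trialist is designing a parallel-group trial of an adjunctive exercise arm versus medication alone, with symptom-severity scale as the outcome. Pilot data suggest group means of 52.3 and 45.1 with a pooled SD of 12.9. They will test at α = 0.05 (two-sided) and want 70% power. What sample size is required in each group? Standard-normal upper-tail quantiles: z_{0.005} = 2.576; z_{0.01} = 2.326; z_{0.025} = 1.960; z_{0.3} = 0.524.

Cohen's d = |M₁ − M₂| / SD_pooled = |52.3 − 45.1| / 12.9 = 7.2 / 12.9 = 0.558.
For two independent groups with equal n: n = 2·((z_{α/2} + z_β) / d)².
z_{α/2} + z_β = 1.960 + 0.524 = 2.484.
n = 2 × (2.484 / 0.558)² = 2 × 4.452² = 2 × 19.82 = 39.6.
Round up to the next whole participant.

n = 40 per group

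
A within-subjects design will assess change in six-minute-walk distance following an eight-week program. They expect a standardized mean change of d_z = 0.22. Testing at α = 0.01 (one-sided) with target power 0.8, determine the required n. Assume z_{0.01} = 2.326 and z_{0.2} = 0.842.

n = 208 pairs

For a paired (one-sample on differences) test: n = ((z_{α} + z_β) / d)².
z_{α} + z_β = 2.326 + 0.842 = 3.168.
n = (3.168 / 0.22)² = 14.400² = 207.36.
Round up.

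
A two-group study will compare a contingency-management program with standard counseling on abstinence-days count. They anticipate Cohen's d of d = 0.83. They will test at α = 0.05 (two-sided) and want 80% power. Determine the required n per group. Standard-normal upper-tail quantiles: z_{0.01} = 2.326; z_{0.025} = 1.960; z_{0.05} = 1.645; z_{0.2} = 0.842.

For two independent groups with equal n: n = 2·((z_{α/2} + z_β) / d)².
z_{α/2} + z_β = 1.960 + 0.842 = 2.802.
n = 2 × (2.802 / 0.83)² = 2 × 3.376² = 2 × 11.40 = 22.8.
Round up to the next whole participant.

n = 23 per group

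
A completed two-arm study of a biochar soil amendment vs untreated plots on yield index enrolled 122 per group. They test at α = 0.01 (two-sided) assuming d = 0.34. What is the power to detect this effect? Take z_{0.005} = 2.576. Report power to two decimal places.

power ≈ 0.53

For two equal groups, power = Φ(d·√(n/2) − z_{α/2}).
d·√(n/2) = 0.34 × √(122/2) = 0.34 × 7.810 = 2.655.
z_β = 2.655 − 2.576 = 0.079.
Power = Φ(0.079) = 0.532.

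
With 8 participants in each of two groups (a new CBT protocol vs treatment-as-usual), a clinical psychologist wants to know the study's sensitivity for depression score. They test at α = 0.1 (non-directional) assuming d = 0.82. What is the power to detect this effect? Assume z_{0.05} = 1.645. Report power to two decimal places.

For two equal groups, power = Φ(d·√(n/2) − z_{α/2}).
d·√(n/2) = 0.82 × √(8/2) = 0.82 × 2.000 = 1.640.
z_β = 1.640 − 1.645 = -0.005.
Power = Φ(-0.005) = 0.498.

power ≈ 0.50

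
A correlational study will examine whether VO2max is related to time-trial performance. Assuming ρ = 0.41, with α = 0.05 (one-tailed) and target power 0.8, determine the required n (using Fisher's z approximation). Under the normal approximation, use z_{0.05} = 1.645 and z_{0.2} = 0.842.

n = 36

Fisher's z: C = ½·ln((1+r)/(1−r)) = ½·ln(2.3898) = 0.4356.
n = ((z_{α} + z_β)/C)² + 3.
(1.645 + 0.842) / 0.4356 = 2.487 / 0.4356 = 5.709.
n = 5.709² + 3 = 32.60 + 3 = 35.6.
Round up.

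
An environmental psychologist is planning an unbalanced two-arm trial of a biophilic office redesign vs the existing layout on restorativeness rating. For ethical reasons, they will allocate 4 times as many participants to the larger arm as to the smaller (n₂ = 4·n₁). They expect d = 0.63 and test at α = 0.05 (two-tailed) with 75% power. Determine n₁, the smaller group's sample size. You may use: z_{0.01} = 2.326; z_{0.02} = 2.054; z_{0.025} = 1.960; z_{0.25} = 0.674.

n₁ = 22

With allocation ratio k = n₂/n₁ = 4, Var(x̄₁−x̄₂) = σ²(1/n₁ + 1/(k·n₁)) = σ²·(k+1)/(k·n₁).
So n₁ = (1 + 1/k)·((z_{α/2} + z_β)/d)² = 1.250 × (2.634/0.63)².
n₁ = 1.250 × 17.48 = 21.9.
Round up: n₁ = 22, giving n₂ = 4 × 22 = 88.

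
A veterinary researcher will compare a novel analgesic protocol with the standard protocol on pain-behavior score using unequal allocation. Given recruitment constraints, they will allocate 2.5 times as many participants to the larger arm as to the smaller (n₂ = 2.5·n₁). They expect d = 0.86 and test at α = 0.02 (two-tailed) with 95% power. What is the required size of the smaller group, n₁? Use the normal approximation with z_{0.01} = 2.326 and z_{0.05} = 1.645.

n₁ = 30

With allocation ratio k = n₂/n₁ = 2.5, Var(x̄₁−x̄₂) = σ²(1/n₁ + 1/(k·n₁)) = σ²·(k+1)/(k·n₁).
So n₁ = (1 + 1/k)·((z_{α/2} + z_β)/d)² = 1.400 × (3.971/0.86)².
n₁ = 1.400 × 21.32 = 29.8.
Round up: n₁ = 30, giving n₂ = 2.5 × 30 = 75.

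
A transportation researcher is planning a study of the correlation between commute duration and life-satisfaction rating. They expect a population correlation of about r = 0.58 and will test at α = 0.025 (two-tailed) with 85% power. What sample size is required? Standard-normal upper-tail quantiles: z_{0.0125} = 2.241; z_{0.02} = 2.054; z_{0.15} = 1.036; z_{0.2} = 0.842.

n = 28

Fisher's z: C = ½·ln((1+r)/(1−r)) = ½·ln(3.7619) = 0.6625.
n = ((z_{α/2} + z_β)/C)² + 3.
(2.241 + 1.036) / 0.6625 = 3.277 / 0.6625 = 4.946.
n = 4.946² + 3 = 24.47 + 3 = 27.5.
Round up.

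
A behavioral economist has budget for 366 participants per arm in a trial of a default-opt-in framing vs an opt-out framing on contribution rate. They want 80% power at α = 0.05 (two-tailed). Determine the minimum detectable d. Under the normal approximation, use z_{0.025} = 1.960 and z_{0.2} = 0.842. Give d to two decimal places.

d_min ≈ 0.21

For two independent groups of n = 366 each: d_min = (z_{α/2} + z_β)·√(2/n).
z-sum = 1.960 + 0.842 = 2.802.
d_min = 2.802 × √(2/366) = 2.802 × 0.0739 = 0.207.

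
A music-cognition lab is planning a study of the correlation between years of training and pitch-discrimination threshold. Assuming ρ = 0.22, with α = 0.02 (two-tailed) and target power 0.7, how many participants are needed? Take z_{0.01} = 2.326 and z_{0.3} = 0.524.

Fisher's z: C = ½·ln((1+r)/(1−r)) = ½·ln(1.5641) = 0.2237.
n = ((z_{α/2} + z_β)/C)² + 3.
(2.326 + 0.524) / 0.2237 = 2.850 / 0.2237 = 12.740.
n = 12.740² + 3 = 162.31 + 3 = 165.3.
Round up.

n = 166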